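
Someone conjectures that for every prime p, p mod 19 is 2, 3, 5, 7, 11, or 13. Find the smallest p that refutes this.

p = 17

A counterexample is any prime p such that the claim fails; we check each in order.
p = 2: 2 mod 19 = 2.
p = 3: 3 mod 19 = 3.
p = 5: 5 mod 19 = 5.
p = 7: 7 mod 19 = 7.
p = 11: 11 mod 19 = 11.
p = 13: 13 mod 19 = 13.
p = 17: 17 mod 19 = 17 — not in {2, 3, 5, 7, 11, 13}.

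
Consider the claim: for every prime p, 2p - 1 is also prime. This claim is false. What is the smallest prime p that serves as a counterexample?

Check each prime p in order until 2p - 1 is not prime.
For p = 2, 3 the conclusion holds.
p = 5: 2p - 1 = 9 = 3 × 3, not prime.

p = 5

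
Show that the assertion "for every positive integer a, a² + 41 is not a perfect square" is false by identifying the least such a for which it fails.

a = 20

We need the least positive integer a for which a² + 41 is a perfect square.
For a = 1, 2, 3, 4, …, 17, 18, 19 the conclusion holds.
a = 20: 20² + 41 = 441 = 21², a perfect square.
Thus a = 20 disproves the claim, and no smaller a works.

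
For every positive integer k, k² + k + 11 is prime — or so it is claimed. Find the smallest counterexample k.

k = 10

A counterexample is any positive integer k such that k² + k + 11 is not prime; we check each in order.
For k = 1, 2, 3, 4, 5, 6, 7, 8, 9 the conclusion holds.
k = 10: k² + k + 11 = 121 = 11 × 11, composite.
Hence k = 10 is a counterexample.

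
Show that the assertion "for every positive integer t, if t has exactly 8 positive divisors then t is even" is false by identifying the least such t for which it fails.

Check each positive integer t in order until t has exactly 8 positive divisors but t is odd.
For t = 24, 30, 40, 42, …, 88, 102, 104 the conclusion holds.
t = 105: divisors of 105: 1, 3, 5, 7, 15, 21, 35, 105; 105 is odd.
Hence t = 105 is a counterexample.

t = 105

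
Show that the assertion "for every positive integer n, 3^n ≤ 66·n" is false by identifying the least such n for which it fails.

For n = 1, 2, 3, 4, 5 the conclusion holds.
n = 6: 3^n = 729 and 66·n = 396, so 729 > 396.

n = 6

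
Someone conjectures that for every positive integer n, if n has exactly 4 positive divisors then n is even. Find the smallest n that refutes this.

The first 4 eligible values, up to n = 14, all satisfy the conclusion.
n = 15: divisors of 15: 1, 3, 5, 15; 15 is odd.

n = 15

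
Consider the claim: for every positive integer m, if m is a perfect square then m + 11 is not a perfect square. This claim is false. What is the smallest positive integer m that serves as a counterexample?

m = 25

A counterexample is any positive integer m such that m is a perfect square but m + 11 is a perfect square; we check each in order.
For m = 1, 4, 9, 16 the conclusion holds.
m = 25: 25 = 5² and 25 + 11 = 36 = 6².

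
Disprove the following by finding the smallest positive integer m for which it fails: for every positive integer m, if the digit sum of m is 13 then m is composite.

A counterexample is any positive integer m such that the digit sum of m is 13 but m is prime; we check each in order.
For m = 49, 58 the conclusion holds.
m = 67: digit sum 13; 67 is prime, not composite.

m = 67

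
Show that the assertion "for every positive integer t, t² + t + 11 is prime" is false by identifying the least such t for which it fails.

A counterexample is any positive integer t such that t² + t + 11 is not prime; we check each in order.
For t = 1, 2, 3, 4, 5, 6, 7, 8, 9 the conclusion holds.
t = 10: t² + t + 11 = 121 = 11 × 11, composite.
Thus t = 10 disproves the claim, and no smaller t works.

t = 10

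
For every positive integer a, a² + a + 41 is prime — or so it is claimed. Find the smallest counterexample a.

Check each positive integer a in order until a² + a + 41 is not prime.
For a = 1, 2, 3, 4, …, 37, 38, 39 the conclusion holds.
a = 40: a² + a + 41 = 1681 = 41 × 41, composite.

a = 40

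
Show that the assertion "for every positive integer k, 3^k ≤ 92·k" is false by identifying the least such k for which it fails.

We need the least positive integer k for which 3^k > 92·k.
The first 5 eligible values, up to k = 5, all satisfy the conclusion.
k = 6: 3^k = 729 and 92·k = 552, so 729 > 552.
So k = 6 is the smallest counterexample.

k = 6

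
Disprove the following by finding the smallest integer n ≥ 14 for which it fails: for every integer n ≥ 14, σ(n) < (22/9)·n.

n = 24

A counterexample is any integer n ≥ 14 such that the claim fails; we check each in order.
For n = 14, 15, 16, 17, 18, 19, 20, 21, 22, 23 the conclusion holds.
n = 24: σ(24) = 60; 60 ≥ 176/3.
Thus n = 24 disproves the claim, and no smaller n works.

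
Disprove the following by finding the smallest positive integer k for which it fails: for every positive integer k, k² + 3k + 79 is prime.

A counterexample is any positive integer k such that k² + 3k + 79 is not prime; we check each in order.
For k = 1, 2, 3, 4 the conclusion holds.
k = 5: k² + 3k + 79 = 119 = 7 × 17, composite.

k = 5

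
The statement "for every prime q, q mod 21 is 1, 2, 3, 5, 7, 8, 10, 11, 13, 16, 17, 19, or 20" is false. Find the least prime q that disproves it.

A counterexample is any prime q such that the claim fails; we check each in order.
For q = 2, 3, 5, 7, …, 53, 59, 61 the conclusion holds.
q = 67: 67 mod 21 = 4 — not in {1, 2, 3, 5, 7, 8, 10, 11, 13, 16, 17, 19, 20}.
Hence q = 67 is a counterexample.

q = 67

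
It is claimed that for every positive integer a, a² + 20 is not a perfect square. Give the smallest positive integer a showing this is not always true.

a = 1: 1² + 20 = 21, not a perfect square.
a = 2: 2² + 20 = 24, not a perfect square.
a = 3: 3² + 20 = 29, not a perfect square.
a = 4: 4² + 20 = 36 = 6², a perfect square.
So a = 4 is the smallest counterexample.

a = 4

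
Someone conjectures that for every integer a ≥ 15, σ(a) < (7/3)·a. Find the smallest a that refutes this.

a = 24

We need the least integer a ≥ 15 for which the claim fails.
For a = 15, 16, 17, 18, 19, 20, 21, 22, 23 the conclusion holds.
a = 24: σ(24) = 60; 60 ≥ 56.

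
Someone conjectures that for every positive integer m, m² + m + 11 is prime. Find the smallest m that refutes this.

A counterexample is any positive integer m such that m² + m + 11 is not prime; we check each in order.
The first 9 eligible values, up to m = 9, all satisfy the conclusion.
m = 10: m² + m + 11 = 121 = 11 × 11, composite.
So m = 10 is the smallest counterexample.

m = 10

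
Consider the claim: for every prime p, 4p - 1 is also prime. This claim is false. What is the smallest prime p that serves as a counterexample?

p = 7

A counterexample is any prime p such that 4p - 1 is not prime; we check each in order.
p = 2: 4p - 1 = 7, prime.
p = 3: 4p - 1 = 11, prime.
p = 5: 4p - 1 = 19, prime.
p = 7: 4p - 1 = 27 = 3 × 9, not prime.
So p = 7 is the smallest counterexample.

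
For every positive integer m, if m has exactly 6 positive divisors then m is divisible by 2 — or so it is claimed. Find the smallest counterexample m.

Check each positive integer m in order until m has exactly 6 positive divisors but m is not divisible by 2.
m = 12: τ(12) = 6; 12 mod 2 = 0.
m = 18: τ(18) = 6; 18 mod 2 = 0.
m = 20: τ(20) = 6; 20 mod 2 = 0.
m = 28: τ(28) = 6; 28 mod 2 = 0.
m = 32: τ(32) = 6; 32 mod 2 = 0.
m = 44: τ(44) = 6; 44 mod 2 = 0.
m = 45: τ(45) = 6; 45 mod 2 = 1.
Thus m = 45 disproves the claim, and no smaller m works.

m = 45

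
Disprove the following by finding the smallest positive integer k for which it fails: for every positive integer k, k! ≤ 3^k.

k = 7

A counterexample is any positive integer k such that k! > 3^k; we check each in order.
For k = 1, 2, 3, 4, 5, 6 the conclusion holds.
k = 7: k! = 5040 and 3^k = 2187, so 5040 > 2187.
Thus k = 7 disproves the claim, and no smaller k works.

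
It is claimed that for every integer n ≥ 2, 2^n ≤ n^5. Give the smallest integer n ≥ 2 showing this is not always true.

n = 23

We need the least integer n ≥ 2 for which 2^n > n^5.
For n = 2, 3, 4, 5, …, 20, 21, 22 the conclusion holds.
n = 23: 2^n = 8388608 and n^5 = 6436343, so 8388608 > 6436343.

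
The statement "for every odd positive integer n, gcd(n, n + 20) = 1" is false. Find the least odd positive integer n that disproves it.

A counterexample is any odd positive integer n such that gcd(n, n + 20) > 1; we check each in order.
n = 1: gcd(1, 21) = 1.
n = 3: gcd(3, 23) = 1.
n = 5: gcd(5, 25) = 5.

n = 5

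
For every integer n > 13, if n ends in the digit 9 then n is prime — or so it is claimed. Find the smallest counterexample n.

Check each integer n > 13 in order until n ends in the digit 9 but n is not prime.
For n = 19, 29 the conclusion holds.
n = 39: 39 ends in 9; 39 = 3 × 13, composite.
Thus n = 39 disproves the claim, and no smaller n works.

n = 39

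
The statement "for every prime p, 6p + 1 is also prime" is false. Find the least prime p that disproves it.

p = 19

Check each prime p in order until 6p + 1 is not prime.
The first 7 eligible values, up to p = 17, all satisfy the conclusion.
p = 19: 6p + 1 = 115 = 5 × 23, not prime.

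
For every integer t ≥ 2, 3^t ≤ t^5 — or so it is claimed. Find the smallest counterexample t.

Check each integer t ≥ 2 in order until 3^t > t^5.
For t = 2, 3, 4, 5, 6, 7, 8, 9, 10 the conclusion holds.
t = 11: 3^t = 177147 and t^5 = 161051, so 177147 > 161051.

t = 11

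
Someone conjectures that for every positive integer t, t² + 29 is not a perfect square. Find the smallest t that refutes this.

We need the least positive integer t for which t² + 29 is a perfect square.
For t = 1, 2, 3, 4, …, 11, 12, 13 the conclusion holds.
t = 14: 14² + 29 = 225 = 15², a perfect square.
Hence t = 14 is a counterexample.

t = 14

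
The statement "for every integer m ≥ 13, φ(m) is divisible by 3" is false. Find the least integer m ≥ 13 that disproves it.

For m = 13, 14 the conclusion holds.
m = 15: φ(15) = 8; 8 mod 3 = 2.
Hence m = 15 is a counterexample.

m = 15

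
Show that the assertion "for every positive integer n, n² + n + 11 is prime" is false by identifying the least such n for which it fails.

For n = 1, 2, 3, 4, 5, 6, 7, 8, 9 the conclusion holds.
n = 10: n² + n + 11 = 121 = 11 × 11, composite.
Thus n = 10 disproves the claim, and no smaller n works.

n = 10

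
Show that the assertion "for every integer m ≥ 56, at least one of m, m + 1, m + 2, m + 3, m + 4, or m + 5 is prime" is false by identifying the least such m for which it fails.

m = 90

A counterexample is any integer m ≥ 56 such that m, m + 1, m + 2, m + 3, m + 4, m + 5 are all composite; we check each in order.
For m = 56, 57, 58, 59, …, 87, 88, 89 the conclusion holds.
m = 90: 90 = 2 × 45; 91 = 7 × 13; 92 = 2 × 46; 93 = 3 × 31; 94 = 2 × 47; 95 = 5 × 19 — all composite.
Hence m = 90 is a counterexample.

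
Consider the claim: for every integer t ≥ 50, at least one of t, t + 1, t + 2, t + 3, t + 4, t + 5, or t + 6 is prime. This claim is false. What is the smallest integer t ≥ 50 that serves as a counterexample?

t = 90

We need the least integer t ≥ 50 for which t, t + 1, t + 2, t + 3, t + 4, t + 5, t + 6 are all composite.
For t = 50, 51, 52, 53, …, 87, 88, 89 the conclusion holds.
t = 90: 90 = 2 × 45; 91 = 7 × 13; 92 = 2 × 46; 93 = 3 × 31; 94 = 2 × 47; 95 = 5 × 19; 96 = 2 × 48 — all composite.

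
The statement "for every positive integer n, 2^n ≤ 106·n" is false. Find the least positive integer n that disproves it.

We need the least positive integer n for which 2^n > 106·n.
The first 10 eligible values, up to n = 10, all satisfy the conclusion.
n = 11: 2^n = 2048 and 106·n = 1166, so 2048 > 1166.
Thus n = 11 disproves the claim, and no smaller n works.

n = 11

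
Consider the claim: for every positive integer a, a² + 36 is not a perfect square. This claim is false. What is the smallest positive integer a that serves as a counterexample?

a = 8

The first 7 eligible values, up to a = 7, all satisfy the conclusion.
a = 8: 8² + 36 = 100 = 10², a perfect square.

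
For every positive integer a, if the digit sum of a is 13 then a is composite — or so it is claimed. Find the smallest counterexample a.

a = 67

a = 49: digit sum 13; 49 is composite.
a = 58: digit sum 13; 58 is composite.
a = 67: digit sum 13; 67 is prime, not composite.
So a = 67 is the smallest counterexample.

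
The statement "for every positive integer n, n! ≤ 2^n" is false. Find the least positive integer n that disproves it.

A counterexample is any positive integer n such that n! > 2^n; we check each in order.
For n = 1, 2, 3 the conclusion holds.
n = 4: n! = 24 and 2^n = 16, so 24 > 16.
So n = 4 is the smallest counterexample.

n = 4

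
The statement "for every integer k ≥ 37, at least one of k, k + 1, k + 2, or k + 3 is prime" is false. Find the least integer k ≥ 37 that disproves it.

A counterexample is any integer k ≥ 37 such that k, k + 1, k + 2, k + 3 are all composite; we check each in order.
For k = 37, 38, 39, 40, …, 45, 46, 47 the conclusion holds.
k = 48: 48 = 2 × 24; 49 = 7 × 7; 50 = 2 × 25; 51 = 3 × 17 — all composite.
Thus k = 48 disproves the claim, and no smaller k works.

k = 48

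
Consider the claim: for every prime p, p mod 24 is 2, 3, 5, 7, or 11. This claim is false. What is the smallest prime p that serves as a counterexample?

p = 13

Check each prime p in order until the claim fails.
For p = 2, 3, 5, 7, 11 the conclusion holds.
p = 13: 13 mod 24 = 13 — not in {2, 3, 5, 7, 11}.
Thus p = 13 disproves the claim, and no smaller p works.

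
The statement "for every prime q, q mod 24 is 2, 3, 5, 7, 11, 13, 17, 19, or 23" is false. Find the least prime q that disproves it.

q = 73

Check each prime q in order until the claim fails.
The first 20 eligible values, up to q = 71, all satisfy the conclusion.
q = 73: 73 mod 24 = 1 — not in {2, 3, 5, 7, 11, 13, 17, 19, 23}.
Hence q = 73 is a counterexample.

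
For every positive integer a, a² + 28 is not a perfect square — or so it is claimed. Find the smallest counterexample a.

a = 6

Check each positive integer a in order until a² + 28 is a perfect square.
The first 5 eligible values, up to a = 5, all satisfy the conclusion.
a = 6: 6² + 28 = 64 = 8², a perfect square.
Thus a = 6 disproves the claim, and no smaller a works.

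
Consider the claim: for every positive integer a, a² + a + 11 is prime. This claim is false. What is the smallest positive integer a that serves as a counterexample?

a = 10

For a = 1, 2, 3, 4, 5, 6, 7, 8, 9 the conclusion holds.
a = 10: a² + a + 11 = 121 = 11 × 11, composite.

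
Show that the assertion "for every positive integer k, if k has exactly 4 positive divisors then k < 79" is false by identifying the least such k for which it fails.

k = 82

The first 24 eligible values, up to k = 77, all satisfy the conclusion.
k = 82: τ(82) = 4; 82 ≥ 79.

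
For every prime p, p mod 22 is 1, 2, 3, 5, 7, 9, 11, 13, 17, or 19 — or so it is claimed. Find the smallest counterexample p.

For p = 2, 3, 5, 7, …, 23, 29, 31 the conclusion holds.
p = 37: 37 mod 22 = 15 — not in {1, 2, 3, 5, 7, 9, 11, 13, 17, 19}.

p = 37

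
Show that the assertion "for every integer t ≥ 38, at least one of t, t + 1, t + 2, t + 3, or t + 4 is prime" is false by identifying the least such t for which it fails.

t = 48

For t = 38, 39, 40, 41, 42, 43, 44, 45, 46, 47 the conclusion holds.
t = 48: 48 = 2 × 24; 49 = 7 × 7; 50 = 2 × 25; 51 = 3 × 17; 52 = 2 × 26 — all composite.
Hence t = 48 is a counterexample.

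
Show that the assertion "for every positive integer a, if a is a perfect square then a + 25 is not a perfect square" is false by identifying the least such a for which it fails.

We need the least positive integer a for which a is a perfect square but a + 25 is a perfect square.
For a = 1, 4, 9, 16, …, 81, 100, 121 the conclusion holds.
a = 144: 144 = 12² and 144 + 25 = 169 = 13².

a = 144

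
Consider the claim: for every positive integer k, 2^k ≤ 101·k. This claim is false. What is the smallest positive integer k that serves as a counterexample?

Check each positive integer k in order until 2^k > 101·k.
For k = 1, 2, 3, 4, 5, 6, 7, 8, 9 the conclusion holds.
k = 10: 2^k = 1024 and 101·k = 1010, so 1024 > 1010.
So k = 10 is the smallest counterexample.

k = 10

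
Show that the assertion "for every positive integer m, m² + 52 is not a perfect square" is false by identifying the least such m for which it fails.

For m = 1, 2, 3, 4, …, 9, 10, 11 the conclusion holds.
m = 12: 12² + 52 = 196 = 14², a perfect square.

m = 12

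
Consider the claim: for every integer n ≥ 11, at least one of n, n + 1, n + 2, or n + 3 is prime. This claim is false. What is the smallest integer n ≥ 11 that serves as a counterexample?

We need the least integer n ≥ 11 for which n, n + 1, n + 2, n + 3 are all composite.
For n = 11, 12, 13, 14, …, 21, 22, 23 the conclusion holds.
n = 24: 24 = 2 × 12; 25 = 5 × 5; 26 = 2 × 13; 27 = 3 × 9 — all composite.

n = 24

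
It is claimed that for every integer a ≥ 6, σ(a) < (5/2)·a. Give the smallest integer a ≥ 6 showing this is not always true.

The first 18 eligible values, up to a = 23, all satisfy the conclusion.
a = 24: σ(24) = 60; 60 ≥ 60.
Hence a = 24 is a counterexample.

a = 24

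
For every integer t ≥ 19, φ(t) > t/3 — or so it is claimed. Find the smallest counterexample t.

t = 24

We need the least integer t ≥ 19 for which the claim fails.
t = 19: φ(19) = 18 and 19/3 = 19/3, so φ(19) > 19/3.
t = 20: φ(20) = 8 and 20/3 = 20/3, so φ(20) > 20/3.
t = 21: φ(21) = 12 and 21/3 = 7, so φ(21) > 21/3.
t = 22: φ(22) = 10 and 22/3 = 22/3, so φ(22) > 22/3.
t = 23: φ(23) = 22 and 23/3 = 23/3, so φ(23) > 23/3.
t = 24: φ(24) = 8 and 24/3 = 8, so φ(24) ≤ 24/3.
Thus t = 24 disproves the claim, and no smaller t works.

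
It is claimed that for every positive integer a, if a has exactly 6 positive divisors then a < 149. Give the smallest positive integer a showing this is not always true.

A counterexample is any positive integer a such that a has exactly 6 positive divisors but the claim fails; we check each in order.
For a = 12, 18, 20, 28, …, 124, 147, 148 the conclusion holds.
a = 153: τ(153) = 6; 153 ≥ 149.
So a = 153 is the smallest counterexample.

a = 153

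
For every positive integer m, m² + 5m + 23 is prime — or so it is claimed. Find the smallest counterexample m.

For m = 1, 2, 3, 4, …, 11, 12, 13 the conclusion holds.
m = 14: m² + 5m + 23 = 289 = 17 × 17, composite.
Hence m = 14 is a counterexample.

m = 14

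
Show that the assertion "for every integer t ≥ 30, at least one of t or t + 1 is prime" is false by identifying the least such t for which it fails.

t = 32

t = 30: 31 is prime.
t = 31: 31 is prime.
t = 32: 32 = 2 × 16; 33 = 3 × 11 — both composite.
Thus t = 32 disproves the claim, and no smaller t works.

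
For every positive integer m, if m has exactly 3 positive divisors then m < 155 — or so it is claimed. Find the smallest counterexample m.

A counterexample is any positive integer m such that m has exactly 3 positive divisors but the claim fails; we check each in order.
For m = 4, 9, 25, 49, 121 the conclusion holds.
m = 169: τ(169) = 3; 169 ≥ 155.
So m = 169 is the smallest counterexample.

m = 169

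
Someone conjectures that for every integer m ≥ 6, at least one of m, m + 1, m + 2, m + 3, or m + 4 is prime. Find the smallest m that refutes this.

m = 24

We need the least integer m ≥ 6 for which m, m + 1, m + 2, m + 3, m + 4 are all composite.
The first 18 eligible values, up to m = 23, all satisfy the conclusion.
m = 24: 24 = 2 × 12; 25 = 5 × 5; 26 = 2 × 13; 27 = 3 × 9; 28 = 2 × 14 — all composite.
So m = 24 is the smallest counterexample.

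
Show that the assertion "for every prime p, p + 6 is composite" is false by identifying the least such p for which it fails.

A counterexample is any prime p such that p + 6 is prime; we check each in order.
p = 2: p + 6 = 8 = 2 × 4, composite.
p = 3: p + 6 = 9 = 3 × 3, composite.
p = 5: p + 6 = 11, prime — not composite.

p = 5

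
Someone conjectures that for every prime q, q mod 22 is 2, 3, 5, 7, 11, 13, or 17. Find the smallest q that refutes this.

q = 19

For q = 2, 3, 5, 7, 11, 13, 17 the conclusion holds.
q = 19: 19 mod 22 = 19 — not in {2, 3, 5, 7, 11, 13, 17}.
Hence q = 19 is a counterexample.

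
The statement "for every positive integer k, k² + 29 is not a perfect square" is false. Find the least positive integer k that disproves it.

k = 14

For k = 1, 2, 3, 4, …, 11, 12, 13 the conclusion holds.
k = 14: 14² + 29 = 225 = 15², a perfect square.
Thus k = 14 disproves the claim, and no smaller k works.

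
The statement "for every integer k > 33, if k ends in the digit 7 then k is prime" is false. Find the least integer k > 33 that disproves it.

k = 57

A counterexample is any integer k > 33 such that k ends in the digit 7 but k is not prime; we check each in order.
For k = 37, 47 the conclusion holds.
k = 57: 57 ends in 7; 57 = 3 × 19, composite.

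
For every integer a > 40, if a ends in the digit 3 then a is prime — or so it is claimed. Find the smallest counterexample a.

Check each integer a > 40 in order until a ends in the digit 3 but a is not prime.
a = 43: 43 ends in 3 and is prime.
a = 53: 53 ends in 3 and is prime.
a = 63: 63 ends in 3; 63 = 3 × 21, composite.
Thus a = 63 disproves the claim, and no smaller a works.

a = 63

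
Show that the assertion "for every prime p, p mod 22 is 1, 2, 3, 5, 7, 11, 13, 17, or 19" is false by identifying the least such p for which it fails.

We need the least prime p for which the claim fails.
The first 10 eligible values, up to p = 29, all satisfy the conclusion.
p = 31: 31 mod 22 = 9 — not in {1, 2, 3, 5, 7, 11, 13, 17, 19}.
Hence p = 31 is a counterexample.

p = 31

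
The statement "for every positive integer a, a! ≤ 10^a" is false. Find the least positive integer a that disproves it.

a = 25

The first 24 eligible values, up to a = 24, all satisfy the conclusion.
a = 25: a! = 15511210043330985984000000 and 10^a = 10000000000000000000000000, so 15511210043330985984000000 > 10000000000000000000000000.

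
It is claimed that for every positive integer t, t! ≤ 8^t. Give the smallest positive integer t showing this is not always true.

Check each positive integer t in order until t! > 8^t.
The first 19 eligible values, up to t = 19, all satisfy the conclusion.
t = 20: t! = 2432902008176640000 and 8^t = 1152921504606846976, so 2432902008176640000 > 1152921504606846976.

t = 20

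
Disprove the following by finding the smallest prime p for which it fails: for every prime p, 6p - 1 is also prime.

A counterexample is any prime p such that 6p - 1 is not prime; we check each in order.
For p = 2, 3, 5, 7 the conclusion holds.
p = 11: 6p - 1 = 65 = 5 × 13, not prime.
So p = 11 is the smallest counterexample.

p = 11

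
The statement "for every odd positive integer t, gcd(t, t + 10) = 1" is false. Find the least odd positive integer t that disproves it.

t = 5

Check each odd positive integer t in order until gcd(t, t + 10) > 1.
For t = 1, 3 the conclusion holds.
t = 5: gcd(5, 15) = 5.
Thus t = 5 disproves the claim, and no smaller t works.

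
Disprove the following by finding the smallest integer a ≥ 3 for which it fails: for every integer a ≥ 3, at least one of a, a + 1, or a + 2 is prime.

Check each integer a ≥ 3 in order until a, a + 1, a + 2 are all composite.
a = 3: 3 is prime.
a = 4: 5 is prime.
a = 5: 5 is prime.
a = 6: 7 is prime.
a = 7: 7 is prime.
a = 8: 8 = 2 × 4; 9 = 3 × 3; 10 = 2 × 5 — all composite.
So a = 8 is the smallest counterexample.

a = 8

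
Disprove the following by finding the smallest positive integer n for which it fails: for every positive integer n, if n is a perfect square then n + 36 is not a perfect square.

For n = 1, 4, 9, 16, 25, 36, 49 the conclusion holds.
n = 64: 64 = 8² and 64 + 36 = 100 = 10².
Thus n = 64 disproves the claim, and no smaller n works.

n = 64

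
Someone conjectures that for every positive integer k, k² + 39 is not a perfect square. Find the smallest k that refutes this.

k = 5

The first 4 eligible values, up to k = 4, all satisfy the conclusion.
k = 5: 5² + 39 = 64 = 8², a perfect square.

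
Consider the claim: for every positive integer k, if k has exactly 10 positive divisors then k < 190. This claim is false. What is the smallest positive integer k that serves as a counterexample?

We need the least positive integer k for which k has exactly 10 positive divisors but the claim fails.
k = 48: τ(48) = 10; 48 < 190.
k = 80: τ(80) = 10; 80 < 190.
k = 112: τ(112) = 10; 112 < 190.
k = 162: τ(162) = 10; 162 < 190.
k = 176: τ(176) = 10; 176 < 190.
k = 208: τ(208) = 10; 208 ≥ 190.
Hence k = 208 is a counterexample.

k = 208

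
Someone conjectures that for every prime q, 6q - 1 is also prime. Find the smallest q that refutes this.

A counterexample is any prime q such that 6q - 1 is not prime; we check each in order.
The first 4 eligible values, up to q = 7, all satisfy the conclusion.
q = 11: 6q - 1 = 65 = 5 × 13, not prime.
Thus q = 11 disproves the claim, and no smaller q works.

q = 11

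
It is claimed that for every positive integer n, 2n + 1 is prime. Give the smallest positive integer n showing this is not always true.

n = 4

We need the least positive integer n for which 2n + 1 is not prime.
For n = 1, 2, 3 the conclusion holds.
n = 4: 2n + 1 = 9 = 3 × 3, composite.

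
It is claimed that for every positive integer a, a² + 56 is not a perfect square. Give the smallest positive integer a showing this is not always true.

a = 5

A counterexample is any positive integer a such that a² + 56 is a perfect square; we check each in order.
For a = 1, 2, 3, 4 the conclusion holds.
a = 5: 5² + 56 = 81 = 9², a perfect square.
Hence a = 5 is a counterexample.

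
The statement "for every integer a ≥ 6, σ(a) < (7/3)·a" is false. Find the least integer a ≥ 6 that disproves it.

a = 12

Check each integer a ≥ 6 in order until the claim fails.
For a = 6, 7, 8, 9, 10, 11 the conclusion holds.
a = 12: σ(12) = 28; 28 ≥ 28.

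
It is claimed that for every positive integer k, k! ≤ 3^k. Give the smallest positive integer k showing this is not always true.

Check each positive integer k in order until k! > 3^k.
For k = 1, 2, 3, 4, 5, 6 the conclusion holds.
k = 7: k! = 5040 and 3^k = 2187, so 5040 > 2187.
Hence k = 7 is a counterexample.

k = 7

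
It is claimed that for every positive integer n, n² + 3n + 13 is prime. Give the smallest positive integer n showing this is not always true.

n = 9

A counterexample is any positive integer n such that n² + 3n + 13 is not prime; we check each in order.
n = 1: n² + 3n + 13 = 17, prime.
n = 2: n² + 3n + 13 = 23, prime.
n = 3: n² + 3n + 13 = 31, prime.
n = 4: n² + 3n + 13 = 41, prime.
n = 5: n² + 3n + 13 = 53, prime.
n = 6: n² + 3n + 13 = 67, prime.
n = 7: n² + 3n + 13 = 83, prime.
n = 8: n² + 3n + 13 = 101, prime.
n = 9: n² + 3n + 13 = 121 = 11 × 11, composite.
Hence n = 9 is a counterexample.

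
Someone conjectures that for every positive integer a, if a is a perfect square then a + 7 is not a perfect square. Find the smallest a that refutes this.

We need the least positive integer a for which a is a perfect square but a + 7 is a perfect square.
a = 1: 1 + 7 = 8, not a perfect square.
a = 4: 4 + 7 = 11, not a perfect square.
a = 9: 9 = 3² and 9 + 7 = 16 = 4².

a = 9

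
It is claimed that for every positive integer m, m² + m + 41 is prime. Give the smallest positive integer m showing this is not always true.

The first 39 eligible values, up to m = 39, all satisfy the conclusion.
m = 40: m² + m + 41 = 1681 = 41 × 41, composite.
Thus m = 40 disproves the claim, and no smaller m works.

m = 40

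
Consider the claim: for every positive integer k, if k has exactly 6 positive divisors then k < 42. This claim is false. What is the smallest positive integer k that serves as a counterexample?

We need the least positive integer k for which k has exactly 6 positive divisors but the claim fails.
The first 5 eligible values, up to k = 32, all satisfy the conclusion.
k = 44: τ(44) = 6; 44 ≥ 42.
Hence k = 44 is a counterexample.

k = 44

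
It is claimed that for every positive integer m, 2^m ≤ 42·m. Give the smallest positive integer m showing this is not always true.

Check each positive integer m in order until 2^m > 42·m.
For m = 1, 2, 3, 4, 5, 6, 7, 8 the conclusion holds.
m = 9: 2^m = 512 and 42·m = 378, so 512 > 378.
So m = 9 is the smallest counterexample.

m = 9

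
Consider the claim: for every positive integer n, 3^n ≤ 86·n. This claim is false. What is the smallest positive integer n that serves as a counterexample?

n = 6

A counterexample is any positive integer n such that 3^n > 86·n; we check each in order.
n = 1: 3^n = 3 and 86·n = 86, so 3 ≤ 86.
n = 2: 3^n = 9 and 86·n = 172, so 9 ≤ 172.
n = 3: 3^n = 27 and 86·n = 258, so 27 ≤ 258.
n = 4: 3^n = 81 and 86·n = 344, so 81 ≤ 344.
n = 5: 3^n = 243 and 86·n = 430, so 243 ≤ 430.
n = 6: 3^n = 729 and 86·n = 516, so 729 > 516.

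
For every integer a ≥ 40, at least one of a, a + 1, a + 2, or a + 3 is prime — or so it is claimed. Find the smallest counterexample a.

a = 48

a = 40: 41 is prime.
a = 41: 41 is prime.
a = 42: 43 is prime.
a = 43: 43 is prime.
a = 44: 47 is prime.
a = 45: 47 is prime.
a = 46: 47 is prime.
a = 47: 47 is prime.
a = 48: 48 = 2 × 24; 49 = 7 × 7; 50 = 2 × 25; 51 = 3 × 17 — all composite.
Hence a = 48 is a counterexample.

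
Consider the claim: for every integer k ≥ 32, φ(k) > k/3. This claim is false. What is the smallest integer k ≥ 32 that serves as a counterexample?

k = 36

We need the least integer k ≥ 32 for which the claim fails.
For k = 32, 33, 34, 35 the conclusion holds.
k = 36: φ(36) = 12 and 36/3 = 12, so φ(36) ≤ 36/3.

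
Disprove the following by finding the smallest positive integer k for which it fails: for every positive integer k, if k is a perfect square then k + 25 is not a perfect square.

The first 11 eligible values, up to k = 121, all satisfy the conclusion.
k = 144: 144 = 12² and 144 + 25 = 169 = 13².
So k = 144 is the smallest counterexample.

k = 144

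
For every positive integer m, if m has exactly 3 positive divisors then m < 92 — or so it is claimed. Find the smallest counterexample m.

m = 121

A counterexample is any positive integer m such that m has exactly 3 positive divisors but the claim fails; we check each in order.
m = 4: τ(4) = 3; 4 < 92.
m = 9: τ(9) = 3; 9 < 92.
m = 25: τ(25) = 3; 25 < 92.
m = 49: τ(49) = 3; 49 < 92.
m = 121: τ(121) = 3; 121 ≥ 92.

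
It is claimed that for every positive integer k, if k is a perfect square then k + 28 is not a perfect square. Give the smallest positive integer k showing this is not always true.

The first 5 eligible values, up to k = 25, all satisfy the conclusion.
k = 36: 36 = 6² and 36 + 28 = 64 = 8².
Hence k = 36 is a counterexample.

k = 36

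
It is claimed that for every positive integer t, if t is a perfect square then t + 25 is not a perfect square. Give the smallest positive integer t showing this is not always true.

We need the least positive integer t for which t is a perfect square but t + 25 is a perfect square.
For t = 1, 4, 9, 16, …, 81, 100, 121 the conclusion holds.
t = 144: 144 = 12² and 144 + 25 = 169 = 13².
So t = 144 is the smallest counterexample.

t = 144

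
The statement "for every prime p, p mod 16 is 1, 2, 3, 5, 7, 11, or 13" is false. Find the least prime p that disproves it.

p = 31

Check each prime p in order until the claim fails.
For p = 2, 3, 5, 7, 11, 13, 17, 19, 23, 29 the conclusion holds.
p = 31: 31 mod 16 = 15 — not in {1, 2, 3, 5, 7, 11, 13}.
So p = 31 is the smallest counterexample.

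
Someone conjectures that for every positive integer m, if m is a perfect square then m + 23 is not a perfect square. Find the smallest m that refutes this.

m = 121

A counterexample is any positive integer m such that m is a perfect square but m + 23 is a perfect square; we check each in order.
For m = 1, 4, 9, 16, 25, 36, 49, 64, 81, 100 the conclusion holds.
m = 121: 121 = 11² and 121 + 23 = 144 = 12².
Thus m = 121 disproves the claim, and no smaller m works.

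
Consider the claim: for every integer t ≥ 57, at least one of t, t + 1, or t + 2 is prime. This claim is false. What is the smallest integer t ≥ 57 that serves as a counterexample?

t = 62

We need the least integer t ≥ 57 for which t, t + 1, t + 2 are all composite.
t = 57: 59 is prime.
t = 58: 59 is prime.
t = 59: 59 is prime.
t = 60: 61 is prime.
t = 61: 61 is prime.
t = 62: 62 = 2 × 31; 63 = 3 × 21; 64 = 2 × 32 — all composite.
Hence t = 62 is a counterexample.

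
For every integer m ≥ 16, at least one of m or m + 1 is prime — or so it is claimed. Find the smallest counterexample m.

Check each integer m ≥ 16 in order until m, m + 1 are both composite.
The first 4 eligible values, up to m = 19, all satisfy the conclusion.
m = 20: 20 = 2 × 10; 21 = 3 × 7 — both composite.

m = 20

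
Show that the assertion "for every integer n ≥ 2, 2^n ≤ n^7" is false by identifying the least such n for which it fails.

n = 37

A counterexample is any integer n ≥ 2 such that 2^n > n^7; we check each in order.
The first 35 eligible values, up to n = 36, all satisfy the conclusion.
n = 37: 2^n = 137438953472 and n^7 = 94931877133, so 137438953472 > 94931877133.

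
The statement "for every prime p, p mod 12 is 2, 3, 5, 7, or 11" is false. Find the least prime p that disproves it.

p = 13

A counterexample is any prime p such that the claim fails; we check each in order.
p = 2: 2 mod 12 = 2.
p = 3: 3 mod 12 = 3.
p = 5: 5 mod 12 = 5.
p = 7: 7 mod 12 = 7.
p = 11: 11 mod 12 = 11.
p = 13: 13 mod 12 = 1 — not in {2, 3, 5, 7, 11}.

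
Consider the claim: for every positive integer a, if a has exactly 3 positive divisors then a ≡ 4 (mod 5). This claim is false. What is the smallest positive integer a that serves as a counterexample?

a = 25

For a = 4, 9 the conclusion holds.
a = 25: τ(25) = 3; 25 ≡ 0 (mod 5).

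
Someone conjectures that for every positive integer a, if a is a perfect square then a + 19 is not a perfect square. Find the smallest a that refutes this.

a = 81

We need the least positive integer a for which a is a perfect square but a + 19 is a perfect square.
a = 1: 1 + 19 = 20, not a perfect square.
a = 4: 4 + 19 = 23, not a perfect square.
a = 9: 9 + 19 = 28, not a perfect square.
a = 16: 16 + 19 = 35, not a perfect square.
a = 25: 25 + 19 = 44, not a perfect square.
a = 36: 36 + 19 = 55, not a perfect square.
a = 49: 49 + 19 = 68, not a perfect square.
a = 64: 64 + 19 = 83, not a perfect square.
a = 81: 81 = 9² and 81 + 19 = 100 = 10².
So a = 81 is the smallest counterexample.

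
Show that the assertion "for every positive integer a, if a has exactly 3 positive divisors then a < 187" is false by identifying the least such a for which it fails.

a = 289

Check each positive integer a in order until a has exactly 3 positive divisors but the claim fails.
For a = 4, 9, 25, 49, 121, 169 the conclusion holds.
a = 289: τ(289) = 3; 289 ≥ 187.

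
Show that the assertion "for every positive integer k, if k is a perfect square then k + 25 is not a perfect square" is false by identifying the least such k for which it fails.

The first 11 eligible values, up to k = 121, all satisfy the conclusion.
k = 144: 144 = 12² and 144 + 25 = 169 = 13².
So k = 144 is the smallest counterexample.

k = 144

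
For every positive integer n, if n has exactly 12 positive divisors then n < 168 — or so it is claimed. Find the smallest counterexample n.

For n = 60, 72, 84, 90, …, 150, 156, 160 the conclusion holds.
n = 198: τ(198) = 12; 198 ≥ 168.

n = 198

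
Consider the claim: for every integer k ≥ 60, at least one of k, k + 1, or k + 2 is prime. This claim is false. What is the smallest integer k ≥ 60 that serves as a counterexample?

k = 62

A counterexample is any integer k ≥ 60 such that k, k + 1, k + 2 are all composite; we check each in order.
k = 60: 61 is prime.
k = 61: 61 is prime.
k = 62: 62 = 2 × 31; 63 = 3 × 21; 64 = 2 × 32 — all composite.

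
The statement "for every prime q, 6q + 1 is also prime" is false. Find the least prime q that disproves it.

q = 19

Check each prime q in order until 6q + 1 is not prime.
q = 2: 6q + 1 = 13, prime.
q = 3: 6q + 1 = 19, prime.
q = 5: 6q + 1 = 31, prime.
q = 7: 6q + 1 = 43, prime.
q = 11: 6q + 1 = 67, prime.
q = 13: 6q + 1 = 79, prime.
q = 17: 6q + 1 = 103, prime.
q = 19: 6q + 1 = 115 = 5 × 23, not prime.
Hence q = 19 is a counterexample.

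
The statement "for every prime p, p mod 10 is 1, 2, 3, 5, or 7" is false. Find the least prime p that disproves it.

p = 19

We need the least prime p for which the claim fails.
For p = 2, 3, 5, 7, 11, 13, 17 the conclusion holds.
p = 19: 19 mod 10 = 9 — not in {1, 2, 3, 5, 7}.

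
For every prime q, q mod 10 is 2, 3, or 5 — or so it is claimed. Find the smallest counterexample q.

A counterexample is any prime q such that the claim fails; we check each in order.
For q = 2, 3, 5 the conclusion holds.
q = 7: 7 mod 10 = 7 — not in {2, 3, 5}.
Thus q = 7 disproves the claim, and no smaller q works.

q = 7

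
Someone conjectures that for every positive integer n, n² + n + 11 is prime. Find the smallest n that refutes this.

n = 10

Check each positive integer n in order until n² + n + 11 is not prime.
For n = 1, 2, 3, 4, 5, 6, 7, 8, 9 the conclusion holds.
n = 10: n² + n + 11 = 121 = 11 × 11, composite.
Hence n = 10 is a counterexample.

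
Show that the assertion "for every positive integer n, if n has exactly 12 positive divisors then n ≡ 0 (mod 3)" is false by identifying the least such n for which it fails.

A counterexample is any positive integer n such that n has exactly 12 positive divisors but the claim fails; we check each in order.
n = 60: τ(60) = 12; 60 ≡ 0 (mod 3).
n = 72: τ(72) = 12; 72 ≡ 0 (mod 3).
n = 84: τ(84) = 12; 84 ≡ 0 (mod 3).
n = 90: τ(90) = 12; 90 ≡ 0 (mod 3).
n = 96: τ(96) = 12; 96 ≡ 0 (mod 3).
n = 108: τ(108) = 12; 108 ≡ 0 (mod 3).
n = 126: τ(126) = 12; 126 ≡ 0 (mod 3).
n = 132: τ(132) = 12; 132 ≡ 0 (mod 3).
n = 140: τ(140) = 12; 140 ≡ 2 (mod 3).
So n = 140 is the smallest counterexample.

n = 140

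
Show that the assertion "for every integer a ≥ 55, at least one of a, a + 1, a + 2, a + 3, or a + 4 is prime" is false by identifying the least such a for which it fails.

a = 62

We need the least integer a ≥ 55 for which a, a + 1, a + 2, a + 3, a + 4 are all composite.
a = 55: 59 is prime.
a = 56: 59 is prime.
a = 57: 59 is prime.
a = 58: 59 is prime.
a = 59: 59 is prime.
a = 60: 61 is prime.
a = 61: 61 is prime.
a = 62: 62 = 2 × 31; 63 = 3 × 21; 64 = 2 × 32; 65 = 5 × 13; 66 = 2 × 33 — all composite.
Hence a = 62 is a counterexample.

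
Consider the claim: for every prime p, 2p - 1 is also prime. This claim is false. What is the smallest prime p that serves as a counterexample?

p = 5

We need the least prime p for which 2p - 1 is not prime.
p = 2: 2p - 1 = 3, prime.
p = 3: 2p - 1 = 5, prime.
p = 5: 2p - 1 = 9 = 3 × 3, not prime.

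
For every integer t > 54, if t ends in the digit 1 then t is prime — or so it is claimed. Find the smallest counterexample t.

t = 81

A counterexample is any integer t > 54 such that t ends in the digit 1 but t is not prime; we check each in order.
For t = 61, 71 the conclusion holds.
t = 81: 81 ends in 1; 81 = 3 × 27, composite.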